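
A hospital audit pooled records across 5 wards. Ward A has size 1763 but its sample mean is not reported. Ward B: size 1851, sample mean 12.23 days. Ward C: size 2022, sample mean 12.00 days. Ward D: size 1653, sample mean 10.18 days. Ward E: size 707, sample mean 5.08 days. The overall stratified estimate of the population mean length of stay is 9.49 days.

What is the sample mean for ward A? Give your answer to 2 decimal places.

4.86

Σ Nₕx̄ₕ = N·μ, so 1763·x̄_A = 7996·9.49 − (1851·12.23 + 2022·12.00 + 1653·10.18 + 707·5.08).
= 75882.04 − 67320.83 = 8561.21.
x̄_A = 8561.21 / 1763 = 4.8560... → 4.86.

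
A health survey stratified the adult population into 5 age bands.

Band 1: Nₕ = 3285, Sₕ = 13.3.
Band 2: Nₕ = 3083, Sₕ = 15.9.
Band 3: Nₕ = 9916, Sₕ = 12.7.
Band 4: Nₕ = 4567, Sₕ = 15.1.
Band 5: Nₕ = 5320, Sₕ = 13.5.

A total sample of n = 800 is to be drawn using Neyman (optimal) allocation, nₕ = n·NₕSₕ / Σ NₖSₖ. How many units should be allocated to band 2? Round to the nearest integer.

109

1: NₕSₕ = 3285·13.3 = 43690.5
2: NₕSₕ = 3083·15.9 = 49019.7
3: NₕSₕ = 9916·12.7 = 125933.2
4: NₕSₕ = 4567·15.1 = 68961.7
5: NₕSₕ = 5320·13.5 = 71820
Σ NₕSₕ = 359425.1.
n_2 = 800·49019.7/359425.1 = 109.107... → 109.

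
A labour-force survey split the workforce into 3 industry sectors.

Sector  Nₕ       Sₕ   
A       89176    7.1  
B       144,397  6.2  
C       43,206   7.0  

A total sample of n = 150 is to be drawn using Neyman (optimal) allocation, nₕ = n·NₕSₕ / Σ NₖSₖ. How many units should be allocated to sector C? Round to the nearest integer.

25

Σ NₕSₕ = 89176·7.1 + 144397·6.2 + 43206·7.0 = 1830853.
Share for C: 302442/1830853 = 0.16519.
n_C = 150 × 0.16519 = 24.779... → 25.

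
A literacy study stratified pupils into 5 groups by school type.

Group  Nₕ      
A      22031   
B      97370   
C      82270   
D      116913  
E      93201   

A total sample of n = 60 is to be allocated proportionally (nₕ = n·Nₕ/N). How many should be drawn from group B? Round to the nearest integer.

14

Share of group B = 97370/411785 = 0.23646.
Allocate 60 × 0.23646 = 14.188... → 14.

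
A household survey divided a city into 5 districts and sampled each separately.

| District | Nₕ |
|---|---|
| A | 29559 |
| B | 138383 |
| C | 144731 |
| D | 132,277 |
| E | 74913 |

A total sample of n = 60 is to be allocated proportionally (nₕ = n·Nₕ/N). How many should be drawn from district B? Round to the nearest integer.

16

N = 29559 + 138383 + 144731 + 132277 + 74913 = 519863.
n_B = 60·138383/519863 = 15.971... → 16.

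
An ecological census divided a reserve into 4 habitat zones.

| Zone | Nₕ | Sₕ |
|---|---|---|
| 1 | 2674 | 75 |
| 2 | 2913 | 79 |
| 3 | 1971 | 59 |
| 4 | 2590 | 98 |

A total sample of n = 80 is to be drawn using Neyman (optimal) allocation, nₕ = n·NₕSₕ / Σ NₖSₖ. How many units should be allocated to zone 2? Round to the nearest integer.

Σ NₕSₕ = 2674·75 + 2913·79 + 1971·59 + 2590·98 = 800786.
Share for 2: 230127/800786 = 0.28738.
n_2 = 80 × 0.28738 = 22.990... → 23.

23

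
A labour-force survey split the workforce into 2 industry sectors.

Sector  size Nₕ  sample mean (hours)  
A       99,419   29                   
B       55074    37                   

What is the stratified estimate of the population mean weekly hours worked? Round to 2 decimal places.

N = 154493; weights Wₕ = Nₕ/N = (0.6435, 0.3565).
x̄_st = Σ Wₕ·x̄ₕ = 0.6435·29 + 0.3565·37 ≈ 31.8519...
→ 31.85.

31.85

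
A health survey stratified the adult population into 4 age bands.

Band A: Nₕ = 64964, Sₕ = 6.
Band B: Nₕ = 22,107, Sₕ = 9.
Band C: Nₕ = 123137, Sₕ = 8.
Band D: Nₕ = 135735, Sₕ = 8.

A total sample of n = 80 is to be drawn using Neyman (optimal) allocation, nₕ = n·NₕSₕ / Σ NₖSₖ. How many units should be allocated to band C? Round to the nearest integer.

A: NₕSₕ = 64964·6 = 389784
B: NₕSₕ = 22107·9 = 198963
C: NₕSₕ = 123137·8 = 985096
D: NₕSₕ = 135735·8 = 1085880
Σ NₕSₕ = 2659723.
n_C = 80·985096/2659723 = 29.630... → 30.

30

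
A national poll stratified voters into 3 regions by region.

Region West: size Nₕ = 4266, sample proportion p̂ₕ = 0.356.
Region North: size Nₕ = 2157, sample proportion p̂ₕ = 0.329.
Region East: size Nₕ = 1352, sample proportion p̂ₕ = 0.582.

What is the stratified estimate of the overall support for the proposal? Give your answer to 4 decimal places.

Wₕ = Nₕ/N with N = 7775: 0.5487, 0.2774, 0.1739.
p̂_st = 0.5487·0.356 + 0.2774·0.329 + 0.1739·0.582 ≈ 0.387809... → 0.3878.

0.3878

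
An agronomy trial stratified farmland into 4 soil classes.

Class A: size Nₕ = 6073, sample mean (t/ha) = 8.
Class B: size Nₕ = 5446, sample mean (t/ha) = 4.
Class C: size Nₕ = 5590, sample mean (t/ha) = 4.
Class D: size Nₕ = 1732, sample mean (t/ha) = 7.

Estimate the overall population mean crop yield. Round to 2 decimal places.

x̄_st = (Σ Nₕx̄ₕ) / (Σ Nₕ) = (6073·8 + 5446·4 + 5590·4 + 1732·7) / 18841
= 104852 / 18841 = 5.5651... → 5.57.

5.57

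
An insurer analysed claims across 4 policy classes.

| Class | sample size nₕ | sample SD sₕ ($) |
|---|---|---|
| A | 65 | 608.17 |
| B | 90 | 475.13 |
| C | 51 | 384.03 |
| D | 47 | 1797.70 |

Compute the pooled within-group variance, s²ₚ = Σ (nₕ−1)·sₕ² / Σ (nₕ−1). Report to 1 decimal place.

802396.2

Degrees of freedom: 64 + 89 + 50 + 46 = 249.
Σ(nₕ−1)sₕ² = 64·369870.7489 + 89·225748.5169 + 50·147479.0409 + 46·3231725.29 = 199796661.3187.
s²ₚ = 199796661.3187 / 249 = 802396.230... → 802396.2.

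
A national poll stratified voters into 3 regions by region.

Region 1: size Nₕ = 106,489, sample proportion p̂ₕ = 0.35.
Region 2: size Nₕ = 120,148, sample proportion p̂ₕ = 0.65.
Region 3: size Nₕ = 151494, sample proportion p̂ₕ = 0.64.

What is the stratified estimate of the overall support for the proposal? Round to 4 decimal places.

N = 106489 + 120148 + 151494 = 378131.
Overall proportion = Σ (Nₕ/N)·p̂ₕ.
Σ Nₕp̂ₕ = 37271.15 + 78096.2 + 96956.16 = 212323.51.
212323.51 / 378131 = 0.561508... → 0.5615.

0.5615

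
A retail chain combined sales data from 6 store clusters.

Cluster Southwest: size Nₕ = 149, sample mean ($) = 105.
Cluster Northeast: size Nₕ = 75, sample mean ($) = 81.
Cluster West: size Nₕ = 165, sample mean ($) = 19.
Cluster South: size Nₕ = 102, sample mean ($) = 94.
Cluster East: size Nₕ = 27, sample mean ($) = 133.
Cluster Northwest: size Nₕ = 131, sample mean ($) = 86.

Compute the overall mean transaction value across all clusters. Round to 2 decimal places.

N = 649; weights Wₕ = Nₕ/N = (0.2296, 0.1156, 0.2542, 0.1572, 0.0416, 0.2018).
x̄_st = Σ Wₕ·x̄ₕ = 0.2296·105 + 0.1156·81 + 0.2542·19 + 0.1572·94 + 0.0416·133 + 0.2018·86 ≈ 75.9630...
→ 75.96.

75.96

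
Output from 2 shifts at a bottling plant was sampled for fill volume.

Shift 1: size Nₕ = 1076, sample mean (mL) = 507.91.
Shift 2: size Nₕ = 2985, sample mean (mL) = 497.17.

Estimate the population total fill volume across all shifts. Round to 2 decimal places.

2030563.61

1: 1076·507.91 = 546511.16
2: 2985·497.17 = 1484052.45
τ̂ = Σ Nₕx̄ₕ = 2030563.61.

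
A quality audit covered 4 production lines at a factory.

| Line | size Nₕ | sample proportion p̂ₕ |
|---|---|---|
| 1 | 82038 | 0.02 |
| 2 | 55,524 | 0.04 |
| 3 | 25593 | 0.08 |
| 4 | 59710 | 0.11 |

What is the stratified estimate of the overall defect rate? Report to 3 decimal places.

0.056

N = 82038 + 55524 + 25593 + 59710 = 222865.
Overall proportion = Σ (Nₕ/N)·p̂ₕ.
Σ Nₕp̂ₕ = 1640.76 + 2220.96 + 2047.44 + 6568.1 = 12477.26.
12477.26 / 222865 = 0.05599... → 0.056.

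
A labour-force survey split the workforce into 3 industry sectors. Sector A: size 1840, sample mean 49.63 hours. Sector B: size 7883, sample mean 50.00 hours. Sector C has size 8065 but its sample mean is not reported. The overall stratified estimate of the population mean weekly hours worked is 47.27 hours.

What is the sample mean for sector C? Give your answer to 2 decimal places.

44.06

Σ Nₕx̄ₕ = N·μ, so 8065·x̄_C = 17788·47.27 − (1840·49.63 + 7883·50.00).
= 840838.76 − 485469.2 = 355369.56.
x̄_C = 355369.56 / 8065 = 44.0632... → 44.06.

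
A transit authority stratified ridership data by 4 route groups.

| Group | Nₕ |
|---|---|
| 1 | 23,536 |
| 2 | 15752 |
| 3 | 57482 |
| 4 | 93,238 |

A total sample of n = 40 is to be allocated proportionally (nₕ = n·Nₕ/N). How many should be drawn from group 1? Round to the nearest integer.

5

Share of group 1 = 23536/190008 = 0.12387.
Allocate 40 × 0.12387 = 4.955... → 5.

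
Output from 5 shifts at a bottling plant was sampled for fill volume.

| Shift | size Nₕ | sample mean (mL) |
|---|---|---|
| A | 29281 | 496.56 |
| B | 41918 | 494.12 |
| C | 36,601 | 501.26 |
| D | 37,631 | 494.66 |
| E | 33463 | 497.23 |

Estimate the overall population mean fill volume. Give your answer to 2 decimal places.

496.68

N = 29281 + 41918 + 36601 + 37631 + 33463 = 178894.
Overall mean = Σ (Nₕ/N)·x̄ₕ — weight by population share, not a simple average.
Σ Nₕx̄ₕ = 29281·496.56 + 41918·494.12 + 36601·501.26 + 37631·494.66 + 33463·497.23 = 14539773.36 + 20712522.16 + 18346617.26 + 18614550.46 + 16638807.49 = 88852270.73.
Divide by N: 88852270.73 / 178894 = 496.6755... → 496.68.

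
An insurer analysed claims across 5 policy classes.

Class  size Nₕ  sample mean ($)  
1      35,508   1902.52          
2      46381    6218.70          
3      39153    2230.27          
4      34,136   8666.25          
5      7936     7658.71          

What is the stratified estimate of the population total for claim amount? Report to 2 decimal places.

799916598.73

Population total = Σ Nₕ·x̄ₕ (each stratum's size times its mean).
35508·1902.52 + 46381·6218.70 + 39153·2230.27 + 34136·8666.25 + 7936·7658.71 = 67554680.16 + 288429524.7 + 87321761.31 + 295831110 + 60779522.56 = 799916598.73.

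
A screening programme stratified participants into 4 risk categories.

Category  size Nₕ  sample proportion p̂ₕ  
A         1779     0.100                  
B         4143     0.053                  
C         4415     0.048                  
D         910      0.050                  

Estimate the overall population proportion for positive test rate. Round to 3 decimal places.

0.058

Wₕ = Nₕ/N with N = 11247: 0.1582, 0.3684, 0.3925, 0.0809.
p̂_st = 0.1582·0.100 + 0.3684·0.053 + 0.3925·0.048 + 0.0809·0.050 ≈ 0.05823... → 0.058.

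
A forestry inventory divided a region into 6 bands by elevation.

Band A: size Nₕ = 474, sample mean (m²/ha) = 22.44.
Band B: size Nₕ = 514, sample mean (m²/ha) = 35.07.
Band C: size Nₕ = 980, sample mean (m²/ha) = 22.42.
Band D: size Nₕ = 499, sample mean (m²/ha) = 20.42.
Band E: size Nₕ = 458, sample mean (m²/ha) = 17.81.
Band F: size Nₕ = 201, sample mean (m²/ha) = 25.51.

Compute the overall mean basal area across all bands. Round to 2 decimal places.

23.71

N = 474 + 514 + 980 + 499 + 458 + 201 = 3126.
Overall mean = Σ (Nₕ/N)·x̄ₕ — weight by population share, not a simple average.
Σ Nₕx̄ₕ = 474·22.44 + 514·35.07 + 980·22.42 + 499·20.42 + 458·17.81 + 201·25.51 = 10636.56 + 18025.98 + 21971.6 + 10189.58 + 8156.98 + 5127.51 = 74108.21.
Divide by N: 74108.21 / 3126 = 23.7070... → 23.71.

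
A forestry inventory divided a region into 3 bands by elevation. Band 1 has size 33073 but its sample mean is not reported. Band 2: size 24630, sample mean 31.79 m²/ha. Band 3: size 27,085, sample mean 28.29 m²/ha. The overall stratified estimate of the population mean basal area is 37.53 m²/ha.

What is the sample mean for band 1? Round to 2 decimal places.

49.37

N = 33073 + 24630 + 27085 = 84788.
Overall total = μ·N = 37.53·84788 = 3182093.64.
Subtract the known strata: 24630·31.79 + 27085·28.29 = 1549222.35.
Remaining total for band 1: 3182093.64 − 1549222.35 = 1632871.29.
Divide by its size: 1632871.29 / 33073 = 49.3717... → 49.37.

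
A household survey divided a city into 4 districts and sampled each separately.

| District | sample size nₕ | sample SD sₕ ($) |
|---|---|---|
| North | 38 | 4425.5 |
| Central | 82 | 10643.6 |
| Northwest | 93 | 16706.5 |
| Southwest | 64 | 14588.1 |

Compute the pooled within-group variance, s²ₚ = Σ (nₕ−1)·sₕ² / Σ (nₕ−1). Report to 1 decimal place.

North: (38−1)·4425.5² = 37·19585050.25 = 724646859.25
Central: (82−1)·10643.6² = 81·113286220.96 = 9176183897.76
Northwest: (93−1)·16706.5² = 92·279107142.25 = 25677857087
Southwest: (64−1)·14588.1² = 63·212812661.61 = 13407197681.43
Numerator = 48985885525.44; denominator = Σ(nₕ−1) = 273.
s²ₚ = 48985885525.44/273 = 179435478.115... → 179435478.1.

179435478.1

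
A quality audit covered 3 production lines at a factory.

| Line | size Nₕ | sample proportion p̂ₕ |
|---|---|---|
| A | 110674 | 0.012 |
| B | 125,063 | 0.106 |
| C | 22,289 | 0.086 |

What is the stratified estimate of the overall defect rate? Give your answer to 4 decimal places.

0.0640

N = 110674 + 125063 + 22289 = 258026.
Overall proportion = Σ (Nₕ/N)·p̂ₕ.
Σ Nₕp̂ₕ = 1328.088 + 13256.678 + 1916.854 = 16501.62.
16501.62 / 258026 = 0.063953... → 0.0640.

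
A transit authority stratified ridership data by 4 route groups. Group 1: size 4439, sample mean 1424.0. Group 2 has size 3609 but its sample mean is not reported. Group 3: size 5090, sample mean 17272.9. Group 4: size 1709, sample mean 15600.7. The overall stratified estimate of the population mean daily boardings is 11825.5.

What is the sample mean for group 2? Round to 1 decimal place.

Σ Nₕx̄ₕ = N·μ, so 3609·x̄_2 = 14847·11825.5 − (4439·1424.0 + 5090·17272.9 + 1709·15600.7).
= 175573198.5 − 120901793.3 = 54671405.2.
x̄_2 = 54671405.2 / 3609 = 15148.630... → 15148.6.

15148.6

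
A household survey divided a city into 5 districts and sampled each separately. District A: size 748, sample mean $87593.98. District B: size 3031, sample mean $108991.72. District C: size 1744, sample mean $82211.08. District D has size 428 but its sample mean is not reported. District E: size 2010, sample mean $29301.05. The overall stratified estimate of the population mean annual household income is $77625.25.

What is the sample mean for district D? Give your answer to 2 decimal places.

46329.86

Σ Nₕx̄ₕ = N·μ, so 428·x̄_D = 7961·77625.25 − (748·87593.98 + 3031·108991.72 + 1744·82211.08 + 2010·29301.05).
= 617974615.25 − 598145434.38 = 19829180.87.
x̄_D = 19829180.87 / 428 = 46329.8618... → 46329.86.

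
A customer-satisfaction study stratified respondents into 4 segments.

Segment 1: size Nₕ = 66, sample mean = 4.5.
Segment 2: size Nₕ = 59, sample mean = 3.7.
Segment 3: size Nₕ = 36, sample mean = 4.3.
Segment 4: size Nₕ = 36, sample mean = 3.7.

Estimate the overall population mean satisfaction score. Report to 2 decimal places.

x̄_st = (Σ Nₕx̄ₕ) / (Σ Nₕ) = (66·4.5 + 59·3.7 + 36·4.3 + 36·3.7) / 197
= 803.3 / 197 = 4.0777... → 4.08.

4.08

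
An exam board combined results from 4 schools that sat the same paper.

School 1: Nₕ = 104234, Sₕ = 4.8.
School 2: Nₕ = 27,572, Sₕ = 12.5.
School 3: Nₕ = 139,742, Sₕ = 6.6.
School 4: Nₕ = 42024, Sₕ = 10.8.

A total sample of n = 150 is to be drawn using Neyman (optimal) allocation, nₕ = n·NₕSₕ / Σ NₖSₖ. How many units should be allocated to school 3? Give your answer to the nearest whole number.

62

1: NₕSₕ = 104234·4.8 = 500323.2
2: NₕSₕ = 27572·12.5 = 344650
3: NₕSₕ = 139742·6.6 = 922297.2
4: NₕSₕ = 42024·10.8 = 453859.2
Σ NₕSₕ = 2221129.6.
n_3 = 150·922297.2/2221129.6 = 62.286... → 62.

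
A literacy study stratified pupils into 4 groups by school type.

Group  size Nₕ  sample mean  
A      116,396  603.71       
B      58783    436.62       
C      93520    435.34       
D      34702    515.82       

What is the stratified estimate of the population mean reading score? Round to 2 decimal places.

x̄_st = (Σ Nₕx̄ₕ) / (Σ Nₕ) = (116396·603.71 + 58783·436.62 + 93520·435.34 + 34702·515.82) / 303401
= 154548245.06 / 303401 = 509.3861... → 509.39.

509.39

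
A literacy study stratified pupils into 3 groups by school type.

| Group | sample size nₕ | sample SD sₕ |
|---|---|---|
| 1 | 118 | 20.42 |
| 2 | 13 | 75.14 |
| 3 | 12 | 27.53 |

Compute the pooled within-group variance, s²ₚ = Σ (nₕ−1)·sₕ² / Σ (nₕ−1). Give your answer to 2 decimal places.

1: (118−1)·20.42² = 117·416.9764 = 48786.2388
2: (13−1)·75.14² = 12·5646.0196 = 67752.2352
3: (12−1)·27.53² = 11·757.9009 = 8336.9099
Numerator = 124875.3839; denominator = Σ(nₕ−1) = 140.
s²ₚ = 124875.3839/140 = 891.9670... → 891.97.

891.97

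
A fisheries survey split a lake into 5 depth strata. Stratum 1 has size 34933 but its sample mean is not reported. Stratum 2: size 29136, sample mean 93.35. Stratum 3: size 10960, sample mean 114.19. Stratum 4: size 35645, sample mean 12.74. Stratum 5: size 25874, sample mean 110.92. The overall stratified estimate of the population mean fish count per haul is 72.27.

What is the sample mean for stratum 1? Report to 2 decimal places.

Σ Nₕx̄ₕ = N·μ, so 34933·x̄_1 = 136548·72.27 − (29136·93.35 + 10960·114.19 + 35645·12.74 + 25874·110.92).
= 9868323.96 − 7295429.38 = 2572894.58.
x̄_1 = 2572894.58 / 34933 = 73.6523... → 73.65.

73.65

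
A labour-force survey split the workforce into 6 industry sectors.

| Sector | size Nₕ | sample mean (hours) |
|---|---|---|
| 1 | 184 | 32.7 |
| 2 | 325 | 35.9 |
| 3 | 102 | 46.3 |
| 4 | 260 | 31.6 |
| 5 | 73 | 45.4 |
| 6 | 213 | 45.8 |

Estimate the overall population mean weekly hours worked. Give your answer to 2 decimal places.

N = 184 + 325 + 102 + 260 + 73 + 213 = 1157.
Overall mean = Σ (Nₕ/N)·x̄ₕ — weight by population share, not a simple average.
Σ Nₕx̄ₕ = 184·32.7 + 325·35.9 + 102·46.3 + 260·31.6 + 73·45.4 + 213·45.8 = 6016.8 + 11667.5 + 4722.6 + 8216 + 3314.2 + 9755.4 = 43692.5.
Divide by N: 43692.5 / 1157 = 37.7636... → 37.76.

37.76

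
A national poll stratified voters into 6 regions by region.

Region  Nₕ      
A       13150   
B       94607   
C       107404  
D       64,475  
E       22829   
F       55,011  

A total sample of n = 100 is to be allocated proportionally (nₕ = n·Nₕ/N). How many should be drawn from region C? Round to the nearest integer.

30

N = 13150 + 94607 + 107404 + 64475 + 22829 + 55011 = 357476.
n_C = 100·107404/357476 = 30.045... → 30.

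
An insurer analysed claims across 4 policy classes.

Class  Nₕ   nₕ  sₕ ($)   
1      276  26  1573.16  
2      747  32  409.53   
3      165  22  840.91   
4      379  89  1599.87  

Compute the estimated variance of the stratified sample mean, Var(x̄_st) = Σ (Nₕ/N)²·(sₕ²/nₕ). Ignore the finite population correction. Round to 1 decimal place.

6182.7

N = 1567. Term for each stratum: Wₕ²sₕ²/nₕ.
Var(x̄_st) = 2952.9263 + 1191.0354 + 356.3742 + 1682.3634 = 6182.6993 → 6182.7.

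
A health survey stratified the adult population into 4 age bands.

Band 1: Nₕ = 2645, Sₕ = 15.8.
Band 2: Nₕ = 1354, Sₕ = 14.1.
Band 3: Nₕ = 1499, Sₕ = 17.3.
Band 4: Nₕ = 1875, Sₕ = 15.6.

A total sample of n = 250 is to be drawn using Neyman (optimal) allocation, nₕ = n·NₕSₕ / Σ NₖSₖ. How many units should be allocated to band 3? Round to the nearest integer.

56

1: NₕSₕ = 2645·15.8 = 41791
2: NₕSₕ = 1354·14.1 = 19091.4
3: NₕSₕ = 1499·17.3 = 25932.7
4: NₕSₕ = 1875·15.6 = 29250
Σ NₕSₕ = 116065.1.
n_3 = 250·25932.7/116065.1 = 55.858... → 56.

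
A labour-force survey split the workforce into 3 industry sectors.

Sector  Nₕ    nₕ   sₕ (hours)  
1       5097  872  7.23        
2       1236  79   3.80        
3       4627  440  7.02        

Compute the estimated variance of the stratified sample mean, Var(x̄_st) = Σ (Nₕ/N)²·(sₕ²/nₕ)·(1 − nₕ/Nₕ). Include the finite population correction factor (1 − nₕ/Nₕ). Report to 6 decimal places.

0.030986

N = 10960; Wₕ = Nₕ/N.
sector 1: (5097/10960)²·7.23²/872·(1 − 872/5097) = 0.010746829
sector 2: (1236/10960)²·3.80²/79·(1 − 79/1236) = 0.002176060
sector 3: (4627/10960)²·7.02²/440·(1 − 440/4627) = 0.018063541
Sum = 0.030986430 → 0.030986.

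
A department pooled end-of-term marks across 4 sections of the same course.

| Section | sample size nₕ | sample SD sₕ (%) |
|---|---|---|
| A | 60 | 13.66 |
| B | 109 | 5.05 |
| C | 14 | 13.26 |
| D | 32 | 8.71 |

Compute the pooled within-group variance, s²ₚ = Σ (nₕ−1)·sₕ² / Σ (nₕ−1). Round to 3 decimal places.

Degrees of freedom: 59 + 108 + 13 + 31 = 211.
Σ(nₕ−1)sₕ² = 59·186.5956 + 108·25.5025 + 13·175.8276 + 31·75.8641 = 18400.9563.
s²ₚ = 18400.9563 / 211 = 87.20832... → 87.208.

87.208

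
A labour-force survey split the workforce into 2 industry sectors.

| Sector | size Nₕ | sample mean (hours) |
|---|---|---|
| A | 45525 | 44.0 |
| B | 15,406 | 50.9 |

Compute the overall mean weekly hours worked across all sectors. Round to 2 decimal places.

N = 45525 + 15406 = 60931.
Overall mean = Σ (Nₕ/N)·x̄ₕ — weight by population share, not a simple average.
Σ Nₕx̄ₕ = 45525·44.0 + 15406·50.9 = 2003100 + 784165.4 = 2787265.4.
Divide by N: 2787265.4 / 60931 = 45.7446... → 45.74.

45.74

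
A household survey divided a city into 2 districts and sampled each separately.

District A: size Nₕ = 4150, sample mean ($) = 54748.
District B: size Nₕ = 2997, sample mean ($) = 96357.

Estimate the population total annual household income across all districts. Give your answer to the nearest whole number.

Estimate total by summing Nₕ·x̄ₕ over strata.
4150·54748 + 2997·96357 = 227204200 + 288781929 = 515986129.

515986129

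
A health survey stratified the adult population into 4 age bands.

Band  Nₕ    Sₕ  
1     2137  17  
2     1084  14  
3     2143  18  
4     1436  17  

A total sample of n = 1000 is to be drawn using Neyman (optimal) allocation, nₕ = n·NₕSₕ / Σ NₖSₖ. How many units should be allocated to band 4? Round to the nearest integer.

213

1: NₕSₕ = 2137·17 = 36329
2: NₕSₕ = 1084·14 = 15176
3: NₕSₕ = 2143·18 = 38574
4: NₕSₕ = 1436·17 = 24412
Σ NₕSₕ = 114491.
n_4 = 1000·24412/114491 = 213.222... → 213.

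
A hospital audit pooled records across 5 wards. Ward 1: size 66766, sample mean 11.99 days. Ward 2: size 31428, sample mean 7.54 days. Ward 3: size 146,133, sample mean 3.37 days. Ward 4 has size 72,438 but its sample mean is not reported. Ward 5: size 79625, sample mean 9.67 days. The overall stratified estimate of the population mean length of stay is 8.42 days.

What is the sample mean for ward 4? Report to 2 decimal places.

Σ Nₕx̄ₕ = N·μ, so 72438·x̄_4 = 396390·8.42 − (66766·11.99 + 31428·7.54 + 146133·3.37 + 79625·9.67).
= 3337603.8 − 2299933.42 = 1037670.38.
x̄_4 = 1037670.38 / 72438 = 14.3249... → 14.32.

14.32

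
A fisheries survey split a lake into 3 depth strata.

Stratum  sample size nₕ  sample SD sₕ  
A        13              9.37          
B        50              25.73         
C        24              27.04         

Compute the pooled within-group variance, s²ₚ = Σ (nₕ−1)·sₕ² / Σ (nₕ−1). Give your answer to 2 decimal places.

Degrees of freedom: 12 + 49 + 23 = 84.
Σ(nₕ−1)sₕ² = 12·87.7969 + 49·662.0329 + 23·731.1616 = 50309.8917.
s²ₚ = 50309.8917 / 84 = 598.9273... → 598.93.

598.93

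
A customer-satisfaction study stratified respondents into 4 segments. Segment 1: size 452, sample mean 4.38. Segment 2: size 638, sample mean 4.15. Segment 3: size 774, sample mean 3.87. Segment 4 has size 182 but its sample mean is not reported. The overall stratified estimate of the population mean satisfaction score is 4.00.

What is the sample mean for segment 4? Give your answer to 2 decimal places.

3.08

N = 452 + 638 + 774 + 182 = 2046.
Overall total = μ·N = 4.00·2046 = 8184.
Subtract the known strata: 452·4.38 + 638·4.15 + 774·3.87 = 7622.84.
Remaining total for segment 4: 8184 − 7622.84 = 561.16.
Divide by its size: 561.16 / 182 = 3.0833... → 3.08.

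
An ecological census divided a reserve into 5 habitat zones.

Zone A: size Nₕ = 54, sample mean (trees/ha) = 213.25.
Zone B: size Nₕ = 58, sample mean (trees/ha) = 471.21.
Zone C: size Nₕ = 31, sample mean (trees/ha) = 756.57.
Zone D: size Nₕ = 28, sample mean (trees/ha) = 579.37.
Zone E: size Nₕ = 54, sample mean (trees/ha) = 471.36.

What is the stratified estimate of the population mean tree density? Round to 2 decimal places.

N = 225; weights Wₕ = Nₕ/N = (0.2400, 0.2578, 0.1378, 0.1244, 0.2400).
x̄_st = Σ Wₕ·x̄ₕ = 0.2400·213.25 + 0.2578·471.21 + 0.1378·756.57 + 0.1244·579.37 + 0.2400·471.36 ≈ 462.1118...
→ 462.11.

462.11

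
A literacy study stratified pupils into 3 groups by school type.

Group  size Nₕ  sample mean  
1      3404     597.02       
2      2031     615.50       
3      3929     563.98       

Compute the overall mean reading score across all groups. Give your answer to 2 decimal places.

587.17

x̄_st = (Σ Nₕx̄ₕ) / (Σ Nₕ) = (3404·597.02 + 2031·615.50 + 3929·563.98) / 9364
= 5498214 / 9364 = 587.1651... → 587.17.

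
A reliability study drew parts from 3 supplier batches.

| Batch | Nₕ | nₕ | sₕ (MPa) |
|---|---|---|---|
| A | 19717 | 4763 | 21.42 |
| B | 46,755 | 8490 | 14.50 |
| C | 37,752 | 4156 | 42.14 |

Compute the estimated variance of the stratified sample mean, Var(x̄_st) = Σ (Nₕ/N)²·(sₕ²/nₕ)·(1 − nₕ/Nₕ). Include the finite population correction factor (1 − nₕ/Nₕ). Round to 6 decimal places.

0.056582

N = 104224. Term for each stratum: Wₕ²sₕ²/nₕ·(1−nₕ/Nₕ).
Var(x̄_st) = 0.002614695 + 0.004078708 + 0.049889091 = 0.056582494 → 0.056582.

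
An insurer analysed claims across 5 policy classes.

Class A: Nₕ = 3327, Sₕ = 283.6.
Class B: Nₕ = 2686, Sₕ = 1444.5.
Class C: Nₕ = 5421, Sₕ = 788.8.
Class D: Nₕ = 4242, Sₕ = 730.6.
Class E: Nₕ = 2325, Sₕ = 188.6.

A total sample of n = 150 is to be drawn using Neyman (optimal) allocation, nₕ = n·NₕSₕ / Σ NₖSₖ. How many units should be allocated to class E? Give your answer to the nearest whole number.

Σ NₕSₕ = 3327·283.6 + 2686·1444.5 + 5421·788.8 + 4242·730.6 + 2325·188.6 = 12637249.2.
Share for E: 438495/12637249.2 = 0.03470.
n_E = 150 × 0.03470 = 5.205... → 5.

5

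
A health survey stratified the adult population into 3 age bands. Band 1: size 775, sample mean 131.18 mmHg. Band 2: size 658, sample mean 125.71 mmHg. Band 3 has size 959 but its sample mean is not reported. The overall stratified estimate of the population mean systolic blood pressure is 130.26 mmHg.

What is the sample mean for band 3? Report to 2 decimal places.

N = 775 + 658 + 959 = 2392.
Overall total = μ·N = 130.26·2392 = 311581.92.
Subtract the known strata: 775·131.18 + 658·125.71 = 184381.68.
Remaining total for band 3: 311581.92 − 184381.68 = 127200.24.
Divide by its size: 127200.24 / 959 = 132.6384... → 132.64.

132.64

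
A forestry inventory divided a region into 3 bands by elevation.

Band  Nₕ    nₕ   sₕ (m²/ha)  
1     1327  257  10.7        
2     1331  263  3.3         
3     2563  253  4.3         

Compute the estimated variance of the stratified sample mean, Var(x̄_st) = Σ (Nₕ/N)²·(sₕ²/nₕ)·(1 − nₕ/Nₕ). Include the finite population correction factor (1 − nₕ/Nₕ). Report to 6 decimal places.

N = 5221; Wₕ = Nₕ/N.
band 1: (1327/5221)²·10.7²/257·(1 − 257/1327) = 0.023205009
band 2: (1331/5221)²·3.3²/263·(1 − 263/1331) = 0.002159305
band 3: (2563/5221)²·4.3²/253·(1 − 253/2563) = 0.015873386
Sum = 0.041237701 → 0.041238.

0.041238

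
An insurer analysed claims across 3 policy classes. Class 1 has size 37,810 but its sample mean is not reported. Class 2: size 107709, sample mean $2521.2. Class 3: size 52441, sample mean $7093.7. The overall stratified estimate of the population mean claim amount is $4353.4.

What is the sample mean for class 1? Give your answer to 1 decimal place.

Σ Nₕx̄ₕ = N·μ, so 37810·x̄_1 = 197960·4353.4 − (107709·2521.2 + 52441·7093.7).
= 861799064 − 643556652.5 = 218242411.5.
x̄_1 = 218242411.5 / 37810 = 5772.082... → 5772.1.

5772.1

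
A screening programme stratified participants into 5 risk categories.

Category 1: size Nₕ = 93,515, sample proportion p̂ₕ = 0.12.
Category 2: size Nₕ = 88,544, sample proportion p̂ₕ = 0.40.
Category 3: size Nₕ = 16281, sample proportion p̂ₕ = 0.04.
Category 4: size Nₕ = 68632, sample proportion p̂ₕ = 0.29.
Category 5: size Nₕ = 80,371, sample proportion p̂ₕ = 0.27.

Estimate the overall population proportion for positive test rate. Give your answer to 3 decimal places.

0.256

N = 93515 + 88544 + 16281 + 68632 + 80371 = 347343.
Overall proportion = Σ (Nₕ/N)·p̂ₕ.
Σ Nₕp̂ₕ = 11221.8 + 35417.6 + 651.24 + 19903.28 + 21700.17 = 88894.09.
88894.09 / 347343 = 0.25593... → 0.256.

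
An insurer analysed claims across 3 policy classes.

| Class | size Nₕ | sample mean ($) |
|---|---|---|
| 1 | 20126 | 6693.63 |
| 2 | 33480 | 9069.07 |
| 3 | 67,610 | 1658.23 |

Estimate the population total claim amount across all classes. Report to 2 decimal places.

Population total = Σ Nₕ·x̄ₕ (each stratum's size times its mean).
20126·6693.63 + 33480·9069.07 + 67610·1658.23 = 134715997.38 + 303632463.6 + 112112930.3 = 550461391.28.

550461391.28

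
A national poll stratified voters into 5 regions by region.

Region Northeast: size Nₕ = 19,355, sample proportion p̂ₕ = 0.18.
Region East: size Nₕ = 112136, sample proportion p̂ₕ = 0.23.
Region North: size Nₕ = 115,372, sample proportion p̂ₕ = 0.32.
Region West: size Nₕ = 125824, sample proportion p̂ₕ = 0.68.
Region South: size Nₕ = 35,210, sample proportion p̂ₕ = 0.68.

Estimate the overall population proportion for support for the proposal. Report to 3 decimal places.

Wₕ = Nₕ/N with N = 407897: 0.0475, 0.2749, 0.2828, 0.3085, 0.0863.
p̂_st = 0.0475·0.18 + 0.2749·0.23 + 0.2828·0.32 + 0.3085·0.68 + 0.0863·0.68 ≈ 0.43074... → 0.431.

0.431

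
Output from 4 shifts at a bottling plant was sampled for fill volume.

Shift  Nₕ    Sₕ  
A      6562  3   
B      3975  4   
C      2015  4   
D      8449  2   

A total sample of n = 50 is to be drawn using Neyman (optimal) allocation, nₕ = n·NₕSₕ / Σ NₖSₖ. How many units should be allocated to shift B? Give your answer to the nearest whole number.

13

A: NₕSₕ = 6562·3 = 19686
B: NₕSₕ = 3975·4 = 15900
C: NₕSₕ = 2015·4 = 8060
D: NₕSₕ = 8449·2 = 16898
Σ NₕSₕ = 60544.
n_B = 50·15900/60544 = 13.131... → 13.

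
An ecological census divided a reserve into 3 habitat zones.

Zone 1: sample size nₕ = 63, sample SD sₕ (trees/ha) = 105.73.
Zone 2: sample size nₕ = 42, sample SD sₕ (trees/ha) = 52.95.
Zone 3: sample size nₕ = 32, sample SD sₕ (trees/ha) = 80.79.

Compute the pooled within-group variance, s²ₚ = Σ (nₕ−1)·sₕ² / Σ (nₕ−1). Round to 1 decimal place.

7540.1

1: (63−1)·105.73² = 62·11178.8329 = 693087.6398
2: (42−1)·52.95² = 41·2803.7025 = 114951.8025
3: (32−1)·80.79² = 31·6527.0241 = 202337.7471
Numerator = 1010377.1894; denominator = Σ(nₕ−1) = 134.
s²ₚ = 1010377.1894/134 = 7540.128... → 7540.1.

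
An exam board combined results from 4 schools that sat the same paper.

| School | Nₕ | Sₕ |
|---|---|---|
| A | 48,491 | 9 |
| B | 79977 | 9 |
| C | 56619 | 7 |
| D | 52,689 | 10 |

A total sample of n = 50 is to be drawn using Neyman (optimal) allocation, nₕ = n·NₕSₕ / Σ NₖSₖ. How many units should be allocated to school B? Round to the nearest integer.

Σ NₕSₕ = 48491·9 + 79977·9 + 56619·7 + 52689·10 = 2079435.
Share for B: 719793/2079435 = 0.34615.
n_B = 50 × 0.34615 = 17.307... → 17.

17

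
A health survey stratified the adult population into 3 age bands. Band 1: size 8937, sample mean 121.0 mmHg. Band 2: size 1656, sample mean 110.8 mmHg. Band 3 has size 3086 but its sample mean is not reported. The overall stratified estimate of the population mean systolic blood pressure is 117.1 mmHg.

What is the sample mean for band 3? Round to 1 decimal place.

109.2

N = 8937 + 1656 + 3086 = 13679.
Overall total = μ·N = 117.1·13679 = 1601810.9.
Subtract the known strata: 8937·121.0 + 1656·110.8 = 1264861.8.
Remaining total for band 3: 1601810.9 − 1264861.8 = 336949.1.
Divide by its size: 336949.1 / 3086 = 109.186... → 109.2.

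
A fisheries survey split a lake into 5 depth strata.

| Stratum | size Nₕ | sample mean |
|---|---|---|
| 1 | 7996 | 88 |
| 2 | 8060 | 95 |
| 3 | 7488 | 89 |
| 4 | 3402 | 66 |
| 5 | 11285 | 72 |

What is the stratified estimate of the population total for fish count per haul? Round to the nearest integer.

3172832

1: 7996·88 = 703648
2: 8060·95 = 765700
3: 7488·89 = 666432
4: 3402·66 = 224532
5: 11285·72 = 812520
τ̂ = Σ Nₕx̄ₕ = 3172832.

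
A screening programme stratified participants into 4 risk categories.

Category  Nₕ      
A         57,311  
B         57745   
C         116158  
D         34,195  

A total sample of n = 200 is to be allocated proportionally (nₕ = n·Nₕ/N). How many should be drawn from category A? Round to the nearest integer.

Share of category A = 57311/265409 = 0.21593.
Allocate 200 × 0.21593 = 43.187... → 43.

43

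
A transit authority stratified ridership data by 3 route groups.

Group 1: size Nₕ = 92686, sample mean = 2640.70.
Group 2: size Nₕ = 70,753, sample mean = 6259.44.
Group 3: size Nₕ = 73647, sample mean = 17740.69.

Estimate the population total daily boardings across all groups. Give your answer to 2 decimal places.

1994178674.95

Estimate total by summing Nₕ·x̄ₕ over strata.
92686·2640.70 + 70753·6259.44 + 73647·17740.69 = 244755920.2 + 442874158.32 + 1306548596.43 = 1994178674.95.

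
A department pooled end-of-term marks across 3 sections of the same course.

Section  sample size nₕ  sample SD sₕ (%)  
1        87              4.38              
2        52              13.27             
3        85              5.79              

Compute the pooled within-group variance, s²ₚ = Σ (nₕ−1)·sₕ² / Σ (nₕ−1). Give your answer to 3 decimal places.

60.844

Degrees of freedom: 86 + 51 + 84 = 221.
Σ(nₕ−1)sₕ² = 86·19.1844 + 51·176.0929 + 84·33.5241 = 13446.6207.
s²ₚ = 13446.6207 / 221 = 60.84444... → 60.844.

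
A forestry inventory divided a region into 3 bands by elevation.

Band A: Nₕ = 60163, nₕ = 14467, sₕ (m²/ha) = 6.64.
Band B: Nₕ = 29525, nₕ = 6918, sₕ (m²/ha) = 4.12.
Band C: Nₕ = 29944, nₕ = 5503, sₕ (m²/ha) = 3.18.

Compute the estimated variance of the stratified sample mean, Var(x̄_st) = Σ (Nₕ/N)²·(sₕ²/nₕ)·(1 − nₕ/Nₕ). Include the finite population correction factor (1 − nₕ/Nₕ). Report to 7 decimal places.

0.0007938

N = 119632; Wₕ = Nₕ/N.
band A: (60163/119632)²·6.64²/14467·(1 − 14467/60163) = 0.0005854241
band B: (29525/119632)²·4.12²/6918·(1 − 6918/29525) = 0.0001144332
band C: (29944/119632)²·3.18²/5503·(1 − 5503/29944) = 0.0000939699
Sum = 0.0007938272 → 0.0007938.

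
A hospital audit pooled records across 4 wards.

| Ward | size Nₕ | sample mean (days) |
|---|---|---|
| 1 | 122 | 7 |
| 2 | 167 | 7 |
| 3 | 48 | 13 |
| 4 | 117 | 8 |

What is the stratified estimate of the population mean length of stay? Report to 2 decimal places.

x̄_st = (Σ Nₕx̄ₕ) / (Σ Nₕ) = (122·7 + 167·7 + 48·13 + 117·8) / 454
= 3583 / 454 = 7.8921... → 7.89.

7.89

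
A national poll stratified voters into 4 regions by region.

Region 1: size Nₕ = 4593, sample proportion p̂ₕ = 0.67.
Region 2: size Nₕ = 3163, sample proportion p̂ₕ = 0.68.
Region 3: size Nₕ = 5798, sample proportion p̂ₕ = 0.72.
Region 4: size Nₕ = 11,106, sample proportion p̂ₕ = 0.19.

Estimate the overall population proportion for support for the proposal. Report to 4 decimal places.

0.4669

Wₕ = Nₕ/N with N = 24660: 0.1863, 0.1283, 0.2351, 0.4504.
p̂_st = 0.1863·0.67 + 0.1283·0.68 + 0.2351·0.72 + 0.4504·0.19 ≈ 0.466863... → 0.4669.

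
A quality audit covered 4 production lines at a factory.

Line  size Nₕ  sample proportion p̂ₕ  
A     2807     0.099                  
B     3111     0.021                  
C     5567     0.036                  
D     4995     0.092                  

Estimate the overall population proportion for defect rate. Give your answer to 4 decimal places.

N = 2807 + 3111 + 5567 + 4995 = 16480.
Overall proportion = Σ (Nₕ/N)·p̂ₕ.
Σ Nₕp̂ₕ = 277.893 + 65.331 + 200.412 + 459.54 = 1003.176.
1003.176 / 16480 = 0.060872... → 0.0609.

0.0609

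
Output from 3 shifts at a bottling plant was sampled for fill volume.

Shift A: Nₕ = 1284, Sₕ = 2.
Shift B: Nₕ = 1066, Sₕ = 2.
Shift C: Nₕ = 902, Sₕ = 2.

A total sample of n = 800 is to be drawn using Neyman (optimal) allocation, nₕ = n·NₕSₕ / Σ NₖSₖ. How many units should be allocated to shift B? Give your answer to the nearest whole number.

262

Σ NₕSₕ = 1284·2 + 1066·2 + 902·2 = 6504.
Share for B: 2132/6504 = 0.32780.
n_B = 800 × 0.32780 = 262.239... → 262.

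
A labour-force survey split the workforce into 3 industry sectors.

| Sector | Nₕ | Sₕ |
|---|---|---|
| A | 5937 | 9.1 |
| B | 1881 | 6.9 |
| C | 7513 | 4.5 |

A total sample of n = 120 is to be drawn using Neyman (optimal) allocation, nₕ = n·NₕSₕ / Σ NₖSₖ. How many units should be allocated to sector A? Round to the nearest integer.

Σ NₕSₕ = 5937·9.1 + 1881·6.9 + 7513·4.5 = 100814.1.
Share for A: 54026.7/100814.1 = 0.53590.
n_A = 120 × 0.53590 = 64.309... → 64.

64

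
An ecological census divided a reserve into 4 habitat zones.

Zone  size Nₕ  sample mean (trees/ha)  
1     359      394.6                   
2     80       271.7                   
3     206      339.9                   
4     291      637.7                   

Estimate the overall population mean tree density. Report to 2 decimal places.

N = 936; weights Wₕ = Nₕ/N = (0.3835, 0.0855, 0.2201, 0.3109).
x̄_st = Σ Wₕ·x̄ₕ = 0.3835·394.6 + 0.0855·271.7 + 0.2201·339.9 + 0.3109·637.7 ≈ 447.6362...
→ 447.64.

447.64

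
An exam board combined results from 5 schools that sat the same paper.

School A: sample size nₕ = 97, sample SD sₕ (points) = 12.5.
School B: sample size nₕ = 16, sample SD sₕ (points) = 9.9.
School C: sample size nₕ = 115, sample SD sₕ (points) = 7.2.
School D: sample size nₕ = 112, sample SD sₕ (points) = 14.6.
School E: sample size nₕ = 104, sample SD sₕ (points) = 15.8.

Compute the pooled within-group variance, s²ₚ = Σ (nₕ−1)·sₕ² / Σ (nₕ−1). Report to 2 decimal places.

163.45

A: (97−1)·12.5² = 96·156.25 = 15000
B: (16−1)·9.9² = 15·98.01 = 1470.15
C: (115−1)·7.2² = 114·51.84 = 5909.76
D: (112−1)·14.6² = 111·213.16 = 23660.76
E: (104−1)·15.8² = 103·249.64 = 25712.92
Numerator = 71753.59; denominator = Σ(nₕ−1) = 439.
s²ₚ = 71753.59/439 = 163.4478... → 163.45.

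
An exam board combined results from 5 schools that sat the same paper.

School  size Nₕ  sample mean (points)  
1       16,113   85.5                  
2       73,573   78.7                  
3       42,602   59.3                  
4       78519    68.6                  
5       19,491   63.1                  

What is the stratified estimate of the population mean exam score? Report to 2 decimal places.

x̄_st = (Σ Nₕx̄ₕ) / (Σ Nₕ) = (16113·85.5 + 73573·78.7 + 42602·59.3 + 78519·68.6 + 19491·63.1) / 230298
= 16310440.7 / 230298 = 70.8232... → 70.82.

70.82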